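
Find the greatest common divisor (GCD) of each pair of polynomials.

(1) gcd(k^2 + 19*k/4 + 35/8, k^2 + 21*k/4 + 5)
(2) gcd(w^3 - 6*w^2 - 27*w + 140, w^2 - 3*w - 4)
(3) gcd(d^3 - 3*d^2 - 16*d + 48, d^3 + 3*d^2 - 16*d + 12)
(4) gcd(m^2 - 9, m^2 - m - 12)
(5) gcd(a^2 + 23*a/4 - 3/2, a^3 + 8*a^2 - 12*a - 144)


(1) = k + 5/4
(2) = w - 4
(3) = 1
(4) = gcd((m - 3)*(m + 3), (m - 4)*(m + 3)) = m + 3
(5) = a + 6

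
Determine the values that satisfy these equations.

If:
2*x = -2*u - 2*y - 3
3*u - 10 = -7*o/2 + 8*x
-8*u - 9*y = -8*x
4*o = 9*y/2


Then:
o = 225/8
u = -437/16
x = 13/16
y = 25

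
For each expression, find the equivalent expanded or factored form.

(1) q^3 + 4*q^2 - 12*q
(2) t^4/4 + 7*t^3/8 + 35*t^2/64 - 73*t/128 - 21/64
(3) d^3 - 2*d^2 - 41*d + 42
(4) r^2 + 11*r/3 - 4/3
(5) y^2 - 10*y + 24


(1) = q*(q - 2)*(q + 6)
(2) = (t/4 + 1/2)*(t - 3/4)*(t + 1/2)*(t + 7/4)
(3) = (d - 7)*(d - 1)*(d + 6)
(4) = (r - 1/3)*(r + 4)
(5) = (y - 6)*(y - 4)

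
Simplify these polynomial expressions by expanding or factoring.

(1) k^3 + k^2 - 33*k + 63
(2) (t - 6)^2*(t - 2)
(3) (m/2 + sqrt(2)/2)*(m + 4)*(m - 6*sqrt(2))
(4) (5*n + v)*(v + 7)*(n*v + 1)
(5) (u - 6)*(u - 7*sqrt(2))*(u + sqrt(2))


(1) = (k - 3)^2*(k + 7)
(2) = t^3 - 14*t^2 + 60*t - 72
(3) = m^3/2 - 5*sqrt(2)*m^2/2 + 2*m^2 - 10*sqrt(2)*m - 6*m - 24
(4) = 5*n^2*v^2 + 35*n^2*v + n*v^3 + 7*n*v^2 + 5*n*v + 35*n + v^2 + 7*v
(5) = u^3 - 6*sqrt(2)*u^2 - 6*u^2 - 14*u + 36*sqrt(2)*u + 84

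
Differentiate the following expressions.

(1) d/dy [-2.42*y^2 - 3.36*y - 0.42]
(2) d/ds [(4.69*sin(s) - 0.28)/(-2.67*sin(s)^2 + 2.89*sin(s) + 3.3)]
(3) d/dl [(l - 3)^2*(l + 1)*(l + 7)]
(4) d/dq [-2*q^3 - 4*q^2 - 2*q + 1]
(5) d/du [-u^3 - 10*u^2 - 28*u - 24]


(1) = -4.84*y - 3.36
(2) = (12.5223*sin(s)^2 - 1.4952*sin(s) + 16.2862)*cos(s)/(7.1289*sin(s)^4 - 15.4326*sin(s)^3 - 9.2699*sin(s)^2 + 19.074*sin(s) + 10.89)
(3) = 4*l^3 + 6*l^2 - 64*l + 30
(4) = -6*q^2 - 8*q - 2
(5) = -3*u^2 - 20*u - 28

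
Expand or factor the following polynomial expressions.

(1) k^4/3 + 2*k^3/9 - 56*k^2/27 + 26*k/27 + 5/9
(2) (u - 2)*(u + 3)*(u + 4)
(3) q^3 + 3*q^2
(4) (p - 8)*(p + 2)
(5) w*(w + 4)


(1) = (k/3 + 1)*(k - 5/3)*(k - 1)*(k + 1/3)
(2) = u^3 + 5*u^2 - 2*u - 24
(3) = q^2*(q + 3)
(4) = p^2 - 6*p - 16
(5) = w^2 + 4*w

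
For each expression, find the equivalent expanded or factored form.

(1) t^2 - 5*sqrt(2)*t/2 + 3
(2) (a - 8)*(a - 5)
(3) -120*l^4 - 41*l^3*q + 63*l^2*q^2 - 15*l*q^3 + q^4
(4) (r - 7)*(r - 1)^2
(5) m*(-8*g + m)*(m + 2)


(1) = (t - 3*sqrt(2)/2)*(t - sqrt(2))
(2) = a^2 - 13*a + 40
(3) = (-8*l + q)*(-5*l + q)*(-3*l + q)*(l + q)
(4) = r^3 - 9*r^2 + 15*r - 7
(5) = -8*g*m^2 - 16*g*m + m^3 + 2*m^2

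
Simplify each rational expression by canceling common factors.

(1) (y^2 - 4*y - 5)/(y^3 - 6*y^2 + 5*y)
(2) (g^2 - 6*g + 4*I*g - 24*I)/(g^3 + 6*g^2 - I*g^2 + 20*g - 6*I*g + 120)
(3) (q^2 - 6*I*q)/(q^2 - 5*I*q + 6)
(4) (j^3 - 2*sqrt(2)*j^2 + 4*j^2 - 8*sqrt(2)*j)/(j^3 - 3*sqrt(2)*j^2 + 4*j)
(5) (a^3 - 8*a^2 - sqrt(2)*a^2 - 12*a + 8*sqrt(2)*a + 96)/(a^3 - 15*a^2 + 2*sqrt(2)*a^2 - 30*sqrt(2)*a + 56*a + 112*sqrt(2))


(1) = (y + 1)/(y^2 - y)
(2) = (g - 6)/(g^2 + g*(6 - 5*I) - 30*I)
(3) = q/(q + I)
(4) = (j + 4)/(j - sqrt(2))
(5) = (a - 3*sqrt(2))/(a - 7)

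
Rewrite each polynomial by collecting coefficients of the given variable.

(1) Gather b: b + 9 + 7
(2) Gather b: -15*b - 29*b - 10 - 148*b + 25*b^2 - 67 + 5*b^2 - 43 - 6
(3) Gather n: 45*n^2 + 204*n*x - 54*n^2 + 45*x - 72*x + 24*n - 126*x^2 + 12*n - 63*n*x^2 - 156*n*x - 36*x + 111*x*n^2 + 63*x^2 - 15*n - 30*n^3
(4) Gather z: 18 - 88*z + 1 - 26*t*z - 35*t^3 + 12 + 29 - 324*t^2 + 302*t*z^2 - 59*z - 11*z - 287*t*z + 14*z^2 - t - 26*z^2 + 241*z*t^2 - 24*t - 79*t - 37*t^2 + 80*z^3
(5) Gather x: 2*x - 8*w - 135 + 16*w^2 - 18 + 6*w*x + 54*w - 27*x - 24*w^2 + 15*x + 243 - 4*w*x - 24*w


(1) = b + 16
(2) = 30*b^2 - 192*b - 126
(3) = -30*n^3 + n^2*(111*x - 9) + n*(-63*x^2 + 48*x + 21) - 63*x^2 - 63*x
(4) = -35*t^3 - 361*t^2 - 104*t + 80*z^3 + z^2*(302*t - 12) + z*(241*t^2 - 313*t - 158) + 60
(5) = -8*w^2 + 22*w + x*(2*w - 10) + 90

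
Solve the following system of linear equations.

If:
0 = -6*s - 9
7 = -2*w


Then:
s = -3/2
w = -7/2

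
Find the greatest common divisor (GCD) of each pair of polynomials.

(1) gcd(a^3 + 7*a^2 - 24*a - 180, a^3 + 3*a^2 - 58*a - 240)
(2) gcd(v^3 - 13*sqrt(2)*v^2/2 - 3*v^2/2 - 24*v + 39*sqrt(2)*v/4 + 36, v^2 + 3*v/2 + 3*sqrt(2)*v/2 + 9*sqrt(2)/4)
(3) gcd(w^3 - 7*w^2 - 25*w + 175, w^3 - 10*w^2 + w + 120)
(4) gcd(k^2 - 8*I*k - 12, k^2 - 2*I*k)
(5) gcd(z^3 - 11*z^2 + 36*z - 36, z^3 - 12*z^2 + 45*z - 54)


(1) = gcd((a - 5)*(a + 6)^2, (a - 8)*(a + 5)*(a + 6)) = a + 6
(2) = v + 3*sqrt(2)/2
(3) = w - 5
(4) = k - 2*I
(5) = z^2 - 9*z + 18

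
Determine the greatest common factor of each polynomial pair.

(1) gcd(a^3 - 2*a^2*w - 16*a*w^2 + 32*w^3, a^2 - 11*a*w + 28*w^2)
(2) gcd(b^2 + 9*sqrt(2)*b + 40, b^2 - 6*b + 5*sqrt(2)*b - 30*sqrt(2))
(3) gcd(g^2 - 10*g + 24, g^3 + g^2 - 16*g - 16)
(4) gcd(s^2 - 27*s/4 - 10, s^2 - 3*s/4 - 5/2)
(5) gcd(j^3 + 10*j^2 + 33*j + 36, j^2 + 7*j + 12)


(1) = gcd((a - 4*w)*(a - 2*w)*(a + 4*w), (a - 7*w)*(a - 4*w)) = -a + 4*w
(2) = gcd((b + 4*sqrt(2))*(b + 5*sqrt(2)), (b - 6)*(b + 5*sqrt(2))) = b + 5*sqrt(2)
(3) = g - 4
(4) = gcd((s - 8)*(s + 5/4), (s - 2)*(s + 5/4)) = s + 5/4
(5) = j^2 + 7*j + 12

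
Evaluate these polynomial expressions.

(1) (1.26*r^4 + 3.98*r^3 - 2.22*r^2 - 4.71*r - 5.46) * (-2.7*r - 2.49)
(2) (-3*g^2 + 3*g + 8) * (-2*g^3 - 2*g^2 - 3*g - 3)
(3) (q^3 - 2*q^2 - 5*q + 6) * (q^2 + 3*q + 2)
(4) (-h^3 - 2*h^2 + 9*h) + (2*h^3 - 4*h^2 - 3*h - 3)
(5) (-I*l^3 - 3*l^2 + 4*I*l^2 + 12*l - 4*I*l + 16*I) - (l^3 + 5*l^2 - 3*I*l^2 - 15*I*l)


(1) = -3.402*r^5 - 13.8834*r^4 - 3.9162*r^3 + 18.2448*r^2 + 26.4699*r + 13.5954
(2) = 6*g^5 - 13*g^3 - 16*g^2 - 33*g - 24
(3) = q^5 + q^4 - 9*q^3 - 13*q^2 + 8*q + 12
(4) = h^3 - 6*h^2 + 6*h - 3
(5) = -l^3 - I*l^3 - 8*l^2 + 7*I*l^2 + 12*l + 11*I*l + 16*I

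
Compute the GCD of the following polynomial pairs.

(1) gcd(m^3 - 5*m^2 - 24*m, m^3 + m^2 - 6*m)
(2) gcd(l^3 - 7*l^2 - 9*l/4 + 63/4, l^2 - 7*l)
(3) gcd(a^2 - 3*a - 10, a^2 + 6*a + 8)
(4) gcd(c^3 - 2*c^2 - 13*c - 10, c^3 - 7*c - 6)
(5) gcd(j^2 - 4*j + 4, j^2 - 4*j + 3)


(1) = m^2 + 3*m
(2) = l - 7
(3) = a + 2
(4) = gcd((c - 5)*(c + 1)*(c + 2), (c - 3)*(c + 1)*(c + 2)) = c^2 + 3*c + 2
(5) = gcd((j - 2)^2, (j - 3)*(j - 1)) = 1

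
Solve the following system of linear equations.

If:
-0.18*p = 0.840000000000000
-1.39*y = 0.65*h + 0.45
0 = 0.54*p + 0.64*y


Then:
h = -9.11
p = -4.67
y = 3.94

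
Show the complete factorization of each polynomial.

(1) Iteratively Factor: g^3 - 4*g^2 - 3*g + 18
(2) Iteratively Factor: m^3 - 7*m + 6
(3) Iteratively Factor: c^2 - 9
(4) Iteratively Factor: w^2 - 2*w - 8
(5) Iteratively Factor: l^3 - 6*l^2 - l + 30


(1) = (g + 2)*(g^2 - 6*g + 9) = (g - 3)*(g + 2)*(g - 3)
(2) = (m - 1)*(m^2 + m - 6) = (m - 1)*(m + 3)*(m - 2)
(3) = (c - 3)*(c + 3)
(4) = (w - 4)*(w + 2)
(5) = (l - 5)*(l^2 - l - 6) = (l - 5)*(l - 3)*(l + 2)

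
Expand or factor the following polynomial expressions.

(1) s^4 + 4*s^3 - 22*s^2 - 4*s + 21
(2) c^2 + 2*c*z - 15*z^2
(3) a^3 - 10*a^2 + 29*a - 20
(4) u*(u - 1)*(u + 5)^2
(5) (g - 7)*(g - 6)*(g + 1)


(1) = (s - 3)*(s - 1)*(s + 1)*(s + 7)
(2) = (c - 3*z)*(c + 5*z)
(3) = (a - 5)*(a - 4)*(a - 1)
(4) = u^4 + 9*u^3 + 15*u^2 - 25*u
(5) = g^3 - 12*g^2 + 29*g + 42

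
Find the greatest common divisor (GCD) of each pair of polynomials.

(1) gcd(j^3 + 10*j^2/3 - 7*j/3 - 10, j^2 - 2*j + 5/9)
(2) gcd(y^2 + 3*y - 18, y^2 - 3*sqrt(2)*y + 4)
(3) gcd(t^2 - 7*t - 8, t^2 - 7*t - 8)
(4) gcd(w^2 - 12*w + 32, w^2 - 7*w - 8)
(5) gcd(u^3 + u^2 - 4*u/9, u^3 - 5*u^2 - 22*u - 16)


(1) = gcd((j - 5/3)*(j + 2)*(j + 3), (j - 5/3)*(j - 1/3)) = j - 5/3
(2) = 1
(3) = gcd((t - 8)*(t + 1), (t - 8)*(t + 1)) = t^2 - 7*t - 8
(4) = w - 8
(5) = 1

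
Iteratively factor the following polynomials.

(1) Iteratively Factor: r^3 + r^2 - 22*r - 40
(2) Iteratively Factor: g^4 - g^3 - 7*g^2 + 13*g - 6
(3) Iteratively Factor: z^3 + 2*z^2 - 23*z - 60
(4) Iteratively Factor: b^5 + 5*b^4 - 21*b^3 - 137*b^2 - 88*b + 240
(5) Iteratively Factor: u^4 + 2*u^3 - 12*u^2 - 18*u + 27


(1) = (r - 5)*(r^2 + 6*r + 8) = (r - 5)*(r + 4)*(r + 2)
(2) = (g - 1)*(g^3 - 7*g + 6) = (g - 2)*(g - 1)*(g^2 + 2*g - 3) = (g - 2)*(g - 1)^2*(g + 3)
(3) = (z - 5)*(z^2 + 7*z + 12) = (z - 5)*(z + 3)*(z + 4)
(4) = (b + 4)*(b^4 + b^3 - 25*b^2 - 37*b + 60) = (b + 4)^2*(b^3 - 3*b^2 - 13*b + 15) = (b + 3)*(b + 4)^2*(b^2 - 6*b + 5) = (b - 1)*(b + 3)*(b + 4)^2*(b - 5)
(5) = (u + 3)*(u^3 - u^2 - 9*u + 9) = (u - 3)*(u + 3)*(u^2 + 2*u - 3) = (u - 3)*(u + 3)^2*(u - 1)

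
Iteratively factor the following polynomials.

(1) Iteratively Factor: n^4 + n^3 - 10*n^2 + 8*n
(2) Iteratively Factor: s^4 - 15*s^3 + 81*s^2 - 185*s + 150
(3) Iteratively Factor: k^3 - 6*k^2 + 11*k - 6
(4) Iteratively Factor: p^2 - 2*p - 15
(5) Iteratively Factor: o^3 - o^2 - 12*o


(1) = (n - 1)*(n^3 + 2*n^2 - 8*n) = (n - 2)*(n - 1)*(n^2 + 4*n) = n*(n - 2)*(n - 1)*(n + 4)
(2) = (s - 2)*(s^3 - 13*s^2 + 55*s - 75) = (s - 5)*(s - 2)*(s^2 - 8*s + 15) = (s - 5)*(s - 3)*(s - 2)*(s - 5)
(3) = (k - 3)*(k^2 - 3*k + 2) = (k - 3)*(k - 2)*(k - 1)
(4) = (p - 5)*(p + 3)
(5) = (o + 3)*(o^2 - 4*o) = (o - 4)*(o + 3)*(o)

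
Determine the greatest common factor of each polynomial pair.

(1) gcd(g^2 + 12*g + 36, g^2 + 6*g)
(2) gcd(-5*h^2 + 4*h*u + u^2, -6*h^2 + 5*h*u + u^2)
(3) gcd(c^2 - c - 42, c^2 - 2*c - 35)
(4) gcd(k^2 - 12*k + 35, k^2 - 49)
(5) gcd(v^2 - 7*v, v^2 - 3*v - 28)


(1) = gcd((g + 6)^2, g*(g + 6)) = g + 6
(2) = -h + u
(3) = gcd((c - 7)*(c + 6), (c - 7)*(c + 5)) = c - 7
(4) = k - 7
(5) = gcd(v*(v - 7), (v - 7)*(v + 4)) = v - 7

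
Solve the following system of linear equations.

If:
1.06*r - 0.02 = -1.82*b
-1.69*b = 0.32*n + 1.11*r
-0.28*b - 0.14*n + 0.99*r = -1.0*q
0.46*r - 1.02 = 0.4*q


Then:
b = -0.62
n = -0.48
q = -1.31
r = 1.08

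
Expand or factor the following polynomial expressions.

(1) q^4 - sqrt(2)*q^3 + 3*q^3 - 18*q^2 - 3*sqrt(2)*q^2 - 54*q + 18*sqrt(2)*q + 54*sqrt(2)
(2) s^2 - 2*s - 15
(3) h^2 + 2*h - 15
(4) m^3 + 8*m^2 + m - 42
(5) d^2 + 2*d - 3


(1) = (q + 3)*(q - 3*sqrt(2))*(q - sqrt(2))*(q + 3*sqrt(2))
(2) = (s - 5)*(s + 3)
(3) = (h - 3)*(h + 5)
(4) = (m - 2)*(m + 3)*(m + 7)
(5) = (d - 1)*(d + 3)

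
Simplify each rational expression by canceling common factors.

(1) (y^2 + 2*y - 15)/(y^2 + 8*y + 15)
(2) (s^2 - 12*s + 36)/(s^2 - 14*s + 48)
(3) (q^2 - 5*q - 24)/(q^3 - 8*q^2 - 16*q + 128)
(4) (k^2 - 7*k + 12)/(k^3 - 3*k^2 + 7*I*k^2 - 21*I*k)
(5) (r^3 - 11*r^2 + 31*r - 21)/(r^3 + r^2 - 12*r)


(1) = (y - 3)/(y + 3)
(2) = (s - 6)/(s - 8)
(3) = (q + 3)/(q^2 - 16)
(4) = (k - 4)/(k^2 + 7*I*k)
(5) = (r^2 - 8*r + 7)/(r^2 + 4*r)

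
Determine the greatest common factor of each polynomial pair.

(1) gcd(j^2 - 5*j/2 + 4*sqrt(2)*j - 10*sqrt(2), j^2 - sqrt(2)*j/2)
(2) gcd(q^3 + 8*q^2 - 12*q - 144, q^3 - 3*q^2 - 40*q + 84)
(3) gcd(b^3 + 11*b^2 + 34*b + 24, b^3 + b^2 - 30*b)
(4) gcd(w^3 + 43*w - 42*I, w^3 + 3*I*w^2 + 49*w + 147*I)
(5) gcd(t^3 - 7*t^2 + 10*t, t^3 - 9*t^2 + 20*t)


(1) = gcd((j - 5/2)*(j + 4*sqrt(2)), j*(j - sqrt(2)/2)) = 1
(2) = gcd((q - 4)*(q + 6)^2, (q - 7)*(q - 2)*(q + 6)) = q + 6
(3) = b + 6
(4) = w + 7*I
(5) = gcd(t*(t - 5)*(t - 2), t*(t - 5)*(t - 4)) = t^2 - 5*t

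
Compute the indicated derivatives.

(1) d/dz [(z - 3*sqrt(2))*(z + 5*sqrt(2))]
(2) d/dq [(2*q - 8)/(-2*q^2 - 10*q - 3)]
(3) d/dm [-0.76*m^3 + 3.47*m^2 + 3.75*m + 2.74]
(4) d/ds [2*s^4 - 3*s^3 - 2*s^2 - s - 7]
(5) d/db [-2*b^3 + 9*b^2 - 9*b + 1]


(1) = 2*z + 2*sqrt(2)
(2) = 2*(2*q^2 - 16*q - 43)/(4*q^4 + 40*q^3 + 112*q^2 + 60*q + 9)
(3) = -2.28*m^2 + 6.94*m + 3.75
(4) = 8*s^3 - 9*s^2 - 4*s - 1
(5) = -6*b^2 + 18*b - 9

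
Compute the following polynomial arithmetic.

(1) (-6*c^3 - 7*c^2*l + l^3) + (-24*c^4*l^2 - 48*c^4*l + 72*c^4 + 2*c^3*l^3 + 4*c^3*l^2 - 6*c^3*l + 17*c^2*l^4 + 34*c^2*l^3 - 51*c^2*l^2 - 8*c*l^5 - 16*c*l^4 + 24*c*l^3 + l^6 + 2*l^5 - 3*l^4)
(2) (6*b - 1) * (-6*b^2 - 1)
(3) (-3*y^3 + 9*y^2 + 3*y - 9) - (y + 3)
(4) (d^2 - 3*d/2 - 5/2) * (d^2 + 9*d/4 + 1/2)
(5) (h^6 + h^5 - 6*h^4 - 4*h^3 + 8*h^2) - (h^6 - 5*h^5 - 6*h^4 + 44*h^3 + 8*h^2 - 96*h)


(1) = -24*c^4*l^2 - 48*c^4*l + 72*c^4 + 2*c^3*l^3 + 4*c^3*l^2 - 6*c^3*l - 6*c^3 + 17*c^2*l^4 + 34*c^2*l^3 - 51*c^2*l^2 - 7*c^2*l - 8*c*l^5 - 16*c*l^4 + 24*c*l^3 + l^6 + 2*l^5 - 3*l^4 + l^3
(2) = -36*b^3 + 6*b^2 - 6*b + 1
(3) = -3*y^3 + 9*y^2 + 2*y - 12
(4) = d^4 + 3*d^3/4 - 43*d^2/8 - 51*d/8 - 5/4
(5) = 6*h^5 - 48*h^3 + 96*h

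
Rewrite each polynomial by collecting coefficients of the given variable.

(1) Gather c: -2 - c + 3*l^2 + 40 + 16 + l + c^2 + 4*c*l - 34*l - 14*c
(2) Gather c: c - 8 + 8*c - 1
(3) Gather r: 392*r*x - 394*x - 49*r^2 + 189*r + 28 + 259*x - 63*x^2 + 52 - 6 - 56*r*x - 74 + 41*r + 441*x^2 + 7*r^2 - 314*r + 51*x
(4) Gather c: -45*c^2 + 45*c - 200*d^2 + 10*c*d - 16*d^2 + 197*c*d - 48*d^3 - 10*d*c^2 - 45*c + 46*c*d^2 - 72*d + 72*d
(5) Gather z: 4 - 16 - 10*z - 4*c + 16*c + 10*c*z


(1) = c^2 + c*(4*l - 15) + 3*l^2 - 33*l + 54
(2) = 9*c - 9
(3) = -42*r^2 + r*(336*x - 84) + 378*x^2 - 84*x
(4) = c^2*(-10*d - 45) + c*(46*d^2 + 207*d) - 48*d^3 - 216*d^2
(5) = 12*c + z*(10*c - 10) - 12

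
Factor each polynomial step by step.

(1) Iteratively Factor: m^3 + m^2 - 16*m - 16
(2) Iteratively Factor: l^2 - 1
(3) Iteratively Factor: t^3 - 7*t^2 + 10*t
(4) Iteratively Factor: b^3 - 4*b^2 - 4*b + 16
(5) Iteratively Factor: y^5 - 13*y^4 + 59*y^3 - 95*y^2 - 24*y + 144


(1) = (m - 4)*(m^2 + 5*m + 4) = (m - 4)*(m + 4)*(m + 1)
(2) = (l - 1)*(l + 1)
(3) = (t - 2)*(t^2 - 5*t) = t*(t - 2)*(t - 5)
(4) = (b - 2)*(b^2 - 2*b - 8) = (b - 4)*(b - 2)*(b + 2)
(5) = (y - 3)*(y^4 - 10*y^3 + 29*y^2 - 8*y - 48) = (y - 3)*(y + 1)*(y^3 - 11*y^2 + 40*y - 48) = (y - 3)^2*(y + 1)*(y^2 - 8*y + 16) = (y - 4)*(y - 3)^2*(y + 1)*(y - 4)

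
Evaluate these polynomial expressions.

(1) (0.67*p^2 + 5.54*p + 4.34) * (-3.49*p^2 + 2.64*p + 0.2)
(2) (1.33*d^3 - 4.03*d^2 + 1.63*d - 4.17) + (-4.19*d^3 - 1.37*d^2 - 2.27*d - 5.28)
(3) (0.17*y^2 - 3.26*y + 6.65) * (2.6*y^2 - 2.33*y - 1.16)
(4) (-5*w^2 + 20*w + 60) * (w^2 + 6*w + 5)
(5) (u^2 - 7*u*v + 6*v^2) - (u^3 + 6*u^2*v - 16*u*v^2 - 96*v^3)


(1) = -2.3383*p^4 - 17.5658*p^3 - 0.387*p^2 + 12.5656*p + 0.868
(2) = -2.86*d^3 - 5.4*d^2 - 0.64*d - 9.45
(3) = 0.442*y^4 - 8.8721*y^3 + 24.6886*y^2 - 11.7129*y - 7.714
(4) = -5*w^4 - 10*w^3 + 155*w^2 + 460*w + 300
(5) = -u^3 - 6*u^2*v + u^2 + 16*u*v^2 - 7*u*v + 96*v^3 + 6*v^2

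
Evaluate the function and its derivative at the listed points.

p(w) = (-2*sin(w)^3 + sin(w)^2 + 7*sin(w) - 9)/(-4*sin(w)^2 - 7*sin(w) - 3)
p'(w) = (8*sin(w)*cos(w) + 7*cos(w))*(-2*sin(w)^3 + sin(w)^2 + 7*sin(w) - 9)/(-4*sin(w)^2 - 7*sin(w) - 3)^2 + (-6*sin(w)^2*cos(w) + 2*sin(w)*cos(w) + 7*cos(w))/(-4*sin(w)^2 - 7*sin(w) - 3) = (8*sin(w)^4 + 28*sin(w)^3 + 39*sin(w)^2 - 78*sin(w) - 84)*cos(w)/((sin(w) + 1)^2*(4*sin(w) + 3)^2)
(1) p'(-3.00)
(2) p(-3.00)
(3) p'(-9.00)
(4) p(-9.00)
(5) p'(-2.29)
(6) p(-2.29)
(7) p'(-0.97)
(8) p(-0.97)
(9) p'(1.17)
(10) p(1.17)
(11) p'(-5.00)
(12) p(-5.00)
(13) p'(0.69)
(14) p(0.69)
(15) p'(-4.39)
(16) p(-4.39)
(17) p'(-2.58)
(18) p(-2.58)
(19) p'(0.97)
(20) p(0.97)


(1) = 16.36
(2) = 4.76
(3) = 67.78
(4) = 14.57
(5) = 1557651.71
(6) = -5564.97
(7) = -1054.78
(8) = -247.29
(9) = -0.23
(10) = 0.25
(11) = -0.14
(12) = 0.23
(13) = -1.02
(14) = 0.51
(15) = 0.17
(16) = 0.24
(17) = 179.10
(18) = 29.86
(19) = -0.44
(20) = 0.32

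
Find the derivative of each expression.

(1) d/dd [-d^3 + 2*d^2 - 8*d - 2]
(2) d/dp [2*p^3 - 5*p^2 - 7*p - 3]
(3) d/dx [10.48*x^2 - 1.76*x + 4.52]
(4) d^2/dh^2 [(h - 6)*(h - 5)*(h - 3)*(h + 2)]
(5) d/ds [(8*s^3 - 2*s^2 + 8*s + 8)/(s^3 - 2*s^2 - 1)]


(1) = -3*d^2 + 4*d - 8
(2) = 6*p^2 - 10*p - 7
(3) = 20.96*x - 1.76
(4) = 12*h^2 - 72*h + 70
(5) = 2*(-7*s^4 - 8*s^3 - 16*s^2 + 18*s - 4)/(s^6 - 4*s^5 + 4*s^4 - 2*s^3 + 4*s^2 + 1)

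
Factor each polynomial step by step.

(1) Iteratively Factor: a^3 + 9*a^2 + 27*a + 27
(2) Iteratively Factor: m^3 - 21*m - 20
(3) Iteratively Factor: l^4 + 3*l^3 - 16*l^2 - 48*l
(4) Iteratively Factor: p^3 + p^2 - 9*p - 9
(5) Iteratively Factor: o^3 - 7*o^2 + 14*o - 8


(1) = (a + 3)*(a^2 + 6*a + 9) = (a + 3)^2*(a + 3)
(2) = (m + 1)*(m^2 - m - 20) = (m - 5)*(m + 1)*(m + 4)
(3) = (l + 3)*(l^3 - 16*l) = l*(l + 3)*(l^2 - 16) = l*(l + 3)*(l + 4)*(l - 4)
(4) = (p - 3)*(p^2 + 4*p + 3) = (p - 3)*(p + 1)*(p + 3)
(5) = (o - 4)*(o^2 - 3*o + 2) = (o - 4)*(o - 1)*(o - 2)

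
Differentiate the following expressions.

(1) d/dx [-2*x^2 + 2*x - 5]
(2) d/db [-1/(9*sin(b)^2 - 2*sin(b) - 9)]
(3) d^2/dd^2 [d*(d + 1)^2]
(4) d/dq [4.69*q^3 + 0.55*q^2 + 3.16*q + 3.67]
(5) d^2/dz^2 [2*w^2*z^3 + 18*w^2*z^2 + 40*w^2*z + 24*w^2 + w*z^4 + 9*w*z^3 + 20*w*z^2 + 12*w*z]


(1) = 2 - 4*x
(2) = 2*(9*sin(b) - 1)*cos(b)/(2*sin(b) + 9*cos(b)^2)^2
(3) = 6*d + 4
(4) = 14.07*q^2 + 1.1*q + 3.16
(5) = 2*w*(6*w*z + 18*w + 6*z^2 + 27*z + 20)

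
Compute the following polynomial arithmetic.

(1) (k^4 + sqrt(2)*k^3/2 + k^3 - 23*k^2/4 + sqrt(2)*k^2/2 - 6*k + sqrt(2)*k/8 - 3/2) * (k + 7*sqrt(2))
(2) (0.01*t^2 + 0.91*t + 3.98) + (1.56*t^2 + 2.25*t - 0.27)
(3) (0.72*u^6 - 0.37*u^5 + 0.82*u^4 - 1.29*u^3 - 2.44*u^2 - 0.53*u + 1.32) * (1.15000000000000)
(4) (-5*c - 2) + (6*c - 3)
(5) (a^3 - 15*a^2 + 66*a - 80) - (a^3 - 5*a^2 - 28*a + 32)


(1) = k^5 + k^4 + 15*sqrt(2)*k^4/2 + 5*k^3/4 + 15*sqrt(2)*k^3/2 - 321*sqrt(2)*k^2/8 + k^2 - 42*sqrt(2)*k + k/4 - 21*sqrt(2)/2
(2) = 1.57*t^2 + 3.16*t + 3.71
(3) = 0.828*u^6 - 0.4255*u^5 + 0.943*u^4 - 1.4835*u^3 - 2.806*u^2 - 0.6095*u + 1.518
(4) = c - 5
(5) = -10*a^2 + 94*a - 112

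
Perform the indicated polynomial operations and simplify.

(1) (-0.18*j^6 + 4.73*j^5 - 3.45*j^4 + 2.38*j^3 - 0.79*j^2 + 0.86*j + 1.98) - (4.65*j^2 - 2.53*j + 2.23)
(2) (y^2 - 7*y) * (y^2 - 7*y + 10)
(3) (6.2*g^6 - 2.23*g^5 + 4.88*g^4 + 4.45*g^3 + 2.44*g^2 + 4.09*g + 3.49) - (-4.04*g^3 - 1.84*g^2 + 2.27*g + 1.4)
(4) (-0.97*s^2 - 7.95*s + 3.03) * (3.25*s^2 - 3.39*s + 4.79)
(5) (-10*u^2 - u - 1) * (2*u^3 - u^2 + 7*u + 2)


(1) = -0.18*j^6 + 4.73*j^5 - 3.45*j^4 + 2.38*j^3 - 5.44*j^2 + 3.39*j - 0.25
(2) = y^4 - 14*y^3 + 59*y^2 - 70*y
(3) = 6.2*g^6 - 2.23*g^5 + 4.88*g^4 + 8.49*g^3 + 4.28*g^2 + 1.82*g + 2.09
(4) = -3.1525*s^4 - 22.5492*s^3 + 32.1517*s^2 - 48.3522*s + 14.5137
(5) = -20*u^5 + 8*u^4 - 71*u^3 - 26*u^2 - 9*u - 2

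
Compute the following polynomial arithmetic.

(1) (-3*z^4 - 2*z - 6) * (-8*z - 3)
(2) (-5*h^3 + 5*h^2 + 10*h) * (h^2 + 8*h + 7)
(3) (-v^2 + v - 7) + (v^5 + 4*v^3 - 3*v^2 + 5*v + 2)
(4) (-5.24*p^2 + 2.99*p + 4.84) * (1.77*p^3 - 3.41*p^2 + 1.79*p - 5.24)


(1) = 24*z^5 + 9*z^4 + 16*z^2 + 54*z + 18
(2) = -5*h^5 - 35*h^4 + 15*h^3 + 115*h^2 + 70*h
(3) = v^5 + 4*v^3 - 4*v^2 + 6*v - 5
(4) = -9.2748*p^5 + 23.1607*p^4 - 11.0087*p^3 + 16.3053*p^2 - 7.004*p - 25.3616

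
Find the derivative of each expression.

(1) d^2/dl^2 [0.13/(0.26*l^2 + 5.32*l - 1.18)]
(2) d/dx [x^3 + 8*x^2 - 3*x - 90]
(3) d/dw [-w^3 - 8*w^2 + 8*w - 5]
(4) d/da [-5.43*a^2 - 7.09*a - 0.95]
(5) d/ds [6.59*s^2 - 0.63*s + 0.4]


(1) = (-0.017576*l^2 - 0.359632*l + 0.13*(0.52*l + 5.32)*(1.04*l + 10.64) + 0.079768)/(0.26*l^2 + 5.32*l - 1.18)^3
(2) = 3*x^2 + 16*x - 3
(3) = -3*w^2 - 16*w + 8
(4) = -10.86*a - 7.09
(5) = 13.18*s - 0.63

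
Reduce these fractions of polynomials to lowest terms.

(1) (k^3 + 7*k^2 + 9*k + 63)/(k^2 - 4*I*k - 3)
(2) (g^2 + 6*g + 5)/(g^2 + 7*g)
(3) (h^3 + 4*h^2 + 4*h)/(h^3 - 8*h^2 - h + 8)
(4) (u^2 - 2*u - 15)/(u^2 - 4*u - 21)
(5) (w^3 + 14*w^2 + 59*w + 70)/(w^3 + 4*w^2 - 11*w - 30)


(1) = (k^2 + k*(7 + 3*I) + 21*I)/(k - I)
(2) = (g^2 + 6*g + 5)/(g^2 + 7*g)
(3) = (h^3 + 4*h^2 + 4*h)/(h^3 - 8*h^2 - h + 8)
(4) = (u - 5)/(u - 7)
(5) = (w + 7)/(w - 3)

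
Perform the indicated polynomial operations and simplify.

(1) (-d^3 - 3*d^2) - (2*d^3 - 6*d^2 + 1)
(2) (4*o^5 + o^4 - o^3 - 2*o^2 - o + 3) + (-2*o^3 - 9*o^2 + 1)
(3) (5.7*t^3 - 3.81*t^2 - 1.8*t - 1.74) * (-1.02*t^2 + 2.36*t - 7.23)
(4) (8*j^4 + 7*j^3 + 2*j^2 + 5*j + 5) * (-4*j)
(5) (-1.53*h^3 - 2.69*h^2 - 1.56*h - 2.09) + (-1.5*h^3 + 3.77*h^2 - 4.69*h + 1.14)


(1) = -3*d^3 + 3*d^2 - 1
(2) = 4*o^5 + o^4 - 3*o^3 - 11*o^2 - o + 4
(3) = -5.814*t^5 + 17.3382*t^4 - 48.3666*t^3 + 25.0731*t^2 + 8.9076*t + 12.5802
(4) = -32*j^5 - 28*j^4 - 8*j^3 - 20*j^2 - 20*j
(5) = -3.03*h^3 + 1.08*h^2 - 6.25*h - 0.95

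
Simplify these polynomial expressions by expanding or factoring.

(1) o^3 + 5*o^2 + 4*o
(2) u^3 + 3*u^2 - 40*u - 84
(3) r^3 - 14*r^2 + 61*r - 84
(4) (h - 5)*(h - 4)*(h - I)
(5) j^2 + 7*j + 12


(1) = o*(o + 1)*(o + 4)
(2) = (u - 6)*(u + 2)*(u + 7)
(3) = (r - 7)*(r - 4)*(r - 3)
(4) = h^3 - 9*h^2 - I*h^2 + 20*h + 9*I*h - 20*I
(5) = (j + 3)*(j + 4)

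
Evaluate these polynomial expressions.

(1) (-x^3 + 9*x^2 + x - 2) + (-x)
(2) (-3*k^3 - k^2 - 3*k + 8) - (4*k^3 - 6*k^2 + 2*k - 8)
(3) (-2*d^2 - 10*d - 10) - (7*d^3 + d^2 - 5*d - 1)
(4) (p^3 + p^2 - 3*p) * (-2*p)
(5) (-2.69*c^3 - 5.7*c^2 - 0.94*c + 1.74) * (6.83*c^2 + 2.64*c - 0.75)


(1) = -x^3 + 9*x^2 - 2
(2) = -7*k^3 + 5*k^2 - 5*k + 16
(3) = -7*d^3 - 3*d^2 - 5*d - 9
(4) = -2*p^4 - 2*p^3 + 6*p^2
(5) = -18.3727*c^5 - 46.0326*c^4 - 19.4507*c^3 + 13.6776*c^2 + 5.2986*c - 1.305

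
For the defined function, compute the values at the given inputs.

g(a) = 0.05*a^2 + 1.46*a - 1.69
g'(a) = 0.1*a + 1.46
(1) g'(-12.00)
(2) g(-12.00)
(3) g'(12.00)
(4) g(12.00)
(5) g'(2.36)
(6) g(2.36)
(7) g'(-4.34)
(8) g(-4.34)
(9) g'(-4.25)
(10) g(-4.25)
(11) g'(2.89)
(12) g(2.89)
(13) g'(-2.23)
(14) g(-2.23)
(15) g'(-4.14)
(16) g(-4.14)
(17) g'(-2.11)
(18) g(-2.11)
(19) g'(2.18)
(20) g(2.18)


(1) = 0.26
(2) = -12.01
(3) = 2.66
(4) = 23.03
(5) = 1.70
(6) = 2.03
(7) = 1.03
(8) = -7.08
(9) = 1.03
(10) = -6.99
(11) = 1.75
(12) = 2.95
(13) = 1.24
(14) = -4.70
(15) = 1.05
(16) = -6.88
(17) = 1.25
(18) = -4.55
(19) = 1.68
(20) = 1.73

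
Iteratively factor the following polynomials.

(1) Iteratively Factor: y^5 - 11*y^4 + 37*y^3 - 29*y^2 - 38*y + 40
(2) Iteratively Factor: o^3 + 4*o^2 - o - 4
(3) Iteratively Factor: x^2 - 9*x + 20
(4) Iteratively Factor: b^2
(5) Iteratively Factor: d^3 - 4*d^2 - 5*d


(1) = (y + 1)*(y^4 - 12*y^3 + 49*y^2 - 78*y + 40) = (y - 1)*(y + 1)*(y^3 - 11*y^2 + 38*y - 40) = (y - 4)*(y - 1)*(y + 1)*(y^2 - 7*y + 10) = (y - 5)*(y - 4)*(y - 1)*(y + 1)*(y - 2)
(2) = (o + 1)*(o^2 + 3*o - 4) = (o + 1)*(o + 4)*(o - 1)
(3) = (x - 4)*(x - 5)
(4) = (b)*(b)
(5) = (d)*(d^2 - 4*d - 5) = d*(d - 5)*(d + 1)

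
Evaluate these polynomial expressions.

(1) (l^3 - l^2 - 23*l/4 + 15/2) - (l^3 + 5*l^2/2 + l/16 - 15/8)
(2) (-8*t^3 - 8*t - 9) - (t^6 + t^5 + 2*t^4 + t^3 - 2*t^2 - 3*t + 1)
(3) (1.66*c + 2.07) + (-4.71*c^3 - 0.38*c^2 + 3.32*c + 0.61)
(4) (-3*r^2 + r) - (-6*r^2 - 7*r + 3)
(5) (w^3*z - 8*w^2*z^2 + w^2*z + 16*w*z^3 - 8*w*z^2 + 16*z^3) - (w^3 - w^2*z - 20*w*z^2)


(1) = -7*l^2/2 - 93*l/16 + 75/8
(2) = -t^6 - t^5 - 2*t^4 - 9*t^3 + 2*t^2 - 5*t - 10
(3) = -4.71*c^3 - 0.38*c^2 + 4.98*c + 2.68
(4) = 3*r^2 + 8*r - 3
(5) = w^3*z - w^3 - 8*w^2*z^2 + 2*w^2*z + 16*w*z^3 + 12*w*z^2 + 16*z^3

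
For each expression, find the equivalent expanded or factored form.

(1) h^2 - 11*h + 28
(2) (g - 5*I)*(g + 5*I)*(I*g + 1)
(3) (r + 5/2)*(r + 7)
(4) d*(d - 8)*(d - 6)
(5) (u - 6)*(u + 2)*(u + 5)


(1) = (h - 7)*(h - 4)
(2) = I*g^3 + g^2 + 25*I*g + 25
(3) = r^2 + 19*r/2 + 35/2
(4) = d^3 - 14*d^2 + 48*d
(5) = u^3 + u^2 - 32*u - 60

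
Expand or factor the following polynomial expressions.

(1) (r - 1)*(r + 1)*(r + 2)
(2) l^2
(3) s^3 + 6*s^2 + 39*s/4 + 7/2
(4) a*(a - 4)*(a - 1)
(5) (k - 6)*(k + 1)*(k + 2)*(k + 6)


(1) = r^3 + 2*r^2 - r - 2
(2) = l^2
(3) = (s + 1/2)*(s + 2)*(s + 7/2)
(4) = a^3 - 5*a^2 + 4*a
(5) = k^4 + 3*k^3 - 34*k^2 - 108*k - 72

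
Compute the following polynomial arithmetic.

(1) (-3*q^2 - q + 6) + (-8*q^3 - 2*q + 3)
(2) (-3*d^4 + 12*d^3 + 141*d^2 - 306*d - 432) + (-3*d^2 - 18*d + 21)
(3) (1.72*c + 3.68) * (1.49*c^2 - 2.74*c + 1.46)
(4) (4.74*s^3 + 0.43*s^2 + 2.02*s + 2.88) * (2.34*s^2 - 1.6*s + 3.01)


(1) = -8*q^3 - 3*q^2 - 3*q + 9
(2) = -3*d^4 + 12*d^3 + 138*d^2 - 324*d - 411
(3) = 2.5628*c^3 + 0.7704*c^2 - 7.572*c + 5.3728
(4) = 11.0916*s^5 - 6.5778*s^4 + 18.3062*s^3 + 4.8015*s^2 + 1.4722*s + 8.6688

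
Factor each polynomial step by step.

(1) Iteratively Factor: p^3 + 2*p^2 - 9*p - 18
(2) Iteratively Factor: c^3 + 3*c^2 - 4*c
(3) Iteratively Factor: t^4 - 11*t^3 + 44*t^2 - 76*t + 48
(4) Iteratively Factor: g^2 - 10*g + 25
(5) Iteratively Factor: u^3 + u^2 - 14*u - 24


(1) = (p - 3)*(p^2 + 5*p + 6) = (p - 3)*(p + 2)*(p + 3)
(2) = (c - 1)*(c^2 + 4*c) = (c - 1)*(c + 4)*(c)
(3) = (t - 2)*(t^3 - 9*t^2 + 26*t - 24) = (t - 3)*(t - 2)*(t^2 - 6*t + 8) = (t - 4)*(t - 3)*(t - 2)*(t - 2)
(4) = (g - 5)*(g - 5)
(5) = (u + 3)*(u^2 - 2*u - 8) = (u - 4)*(u + 3)*(u + 2)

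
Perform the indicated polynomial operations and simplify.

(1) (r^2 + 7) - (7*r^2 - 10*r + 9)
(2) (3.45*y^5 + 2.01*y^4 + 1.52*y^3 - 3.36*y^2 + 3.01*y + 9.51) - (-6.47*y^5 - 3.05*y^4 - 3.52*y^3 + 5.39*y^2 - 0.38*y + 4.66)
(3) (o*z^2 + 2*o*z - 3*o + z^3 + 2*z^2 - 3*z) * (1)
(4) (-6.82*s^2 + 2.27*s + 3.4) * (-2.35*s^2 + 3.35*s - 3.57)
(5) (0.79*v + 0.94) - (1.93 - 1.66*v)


(1) = -6*r^2 + 10*r - 2
(2) = 9.92*y^5 + 5.06*y^4 + 5.04*y^3 - 8.75*y^2 + 3.39*y + 4.85
(3) = o*z^2 + 2*o*z - 3*o + z^3 + 2*z^2 - 3*z
(4) = 16.027*s^4 - 28.1815*s^3 + 23.9619*s^2 + 3.2861*s - 12.138
(5) = 2.45*v - 0.99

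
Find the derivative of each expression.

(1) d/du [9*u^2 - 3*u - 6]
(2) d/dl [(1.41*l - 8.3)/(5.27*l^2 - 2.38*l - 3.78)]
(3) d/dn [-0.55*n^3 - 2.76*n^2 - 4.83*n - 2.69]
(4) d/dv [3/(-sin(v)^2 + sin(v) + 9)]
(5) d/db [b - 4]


(1) = 18*u - 3
(2) = (-7.4307*l^2 + 87.482*l - 25.0838)/(27.7729*l^4 - 25.0852*l^3 - 34.1768*l^2 + 17.9928*l + 14.2884)
(3) = -1.65*n^2 - 5.52*n - 4.83
(4) = 3*(2*sin(v) - 1)*cos(v)/(sin(v) + cos(v)^2 + 8)^2
(5) = 1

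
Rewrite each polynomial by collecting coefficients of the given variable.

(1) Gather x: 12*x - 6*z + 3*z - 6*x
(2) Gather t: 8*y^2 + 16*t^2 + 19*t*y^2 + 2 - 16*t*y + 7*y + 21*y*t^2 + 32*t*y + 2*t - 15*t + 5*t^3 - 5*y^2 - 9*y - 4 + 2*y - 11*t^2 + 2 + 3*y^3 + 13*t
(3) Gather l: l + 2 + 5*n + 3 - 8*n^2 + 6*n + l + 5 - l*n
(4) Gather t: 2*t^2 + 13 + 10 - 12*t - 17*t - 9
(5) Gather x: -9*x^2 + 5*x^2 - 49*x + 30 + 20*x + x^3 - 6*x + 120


(1) = 6*x - 3*z
(2) = 5*t^3 + t^2*(21*y + 5) + t*(19*y^2 + 16*y) + 3*y^3 + 3*y^2
(3) = l*(2 - n) - 8*n^2 + 11*n + 10
(4) = 2*t^2 - 29*t + 14
(5) = x^3 - 4*x^2 - 35*x + 150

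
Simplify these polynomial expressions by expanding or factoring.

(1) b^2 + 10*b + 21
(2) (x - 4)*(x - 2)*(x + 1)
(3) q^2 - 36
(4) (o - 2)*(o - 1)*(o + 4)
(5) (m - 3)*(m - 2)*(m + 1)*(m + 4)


(1) = (b + 3)*(b + 7)
(2) = x^3 - 5*x^2 + 2*x + 8
(3) = (q - 6)*(q + 6)
(4) = o^3 + o^2 - 10*o + 8
(5) = m^4 - 15*m^2 + 10*m + 24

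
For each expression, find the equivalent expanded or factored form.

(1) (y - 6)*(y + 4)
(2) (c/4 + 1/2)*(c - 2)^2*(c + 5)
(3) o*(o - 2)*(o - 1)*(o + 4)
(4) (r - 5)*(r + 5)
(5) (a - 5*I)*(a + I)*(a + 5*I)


(1) = y^2 - 2*y - 24
(2) = c^4/4 + 3*c^3/4 - 7*c^2/2 - 3*c + 10
(3) = o^4 + o^3 - 10*o^2 + 8*o
(4) = r^2 - 25
(5) = a^3 + I*a^2 + 25*a + 25*I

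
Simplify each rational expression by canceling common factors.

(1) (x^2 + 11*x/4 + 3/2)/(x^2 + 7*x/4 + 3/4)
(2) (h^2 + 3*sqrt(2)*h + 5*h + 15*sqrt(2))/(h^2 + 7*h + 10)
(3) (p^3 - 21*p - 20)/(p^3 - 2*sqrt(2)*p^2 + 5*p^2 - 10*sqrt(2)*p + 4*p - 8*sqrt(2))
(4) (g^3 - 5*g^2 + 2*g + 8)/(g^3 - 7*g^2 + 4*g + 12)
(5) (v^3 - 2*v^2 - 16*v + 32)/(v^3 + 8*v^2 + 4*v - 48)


(1) = (x + 2)/(x + 1)
(2) = (h + 3*sqrt(2))/(h + 2)
(3) = (p - 5)/(p - 2*sqrt(2))
(4) = (g - 4)/(g - 6)
(5) = (v - 4)/(v + 6)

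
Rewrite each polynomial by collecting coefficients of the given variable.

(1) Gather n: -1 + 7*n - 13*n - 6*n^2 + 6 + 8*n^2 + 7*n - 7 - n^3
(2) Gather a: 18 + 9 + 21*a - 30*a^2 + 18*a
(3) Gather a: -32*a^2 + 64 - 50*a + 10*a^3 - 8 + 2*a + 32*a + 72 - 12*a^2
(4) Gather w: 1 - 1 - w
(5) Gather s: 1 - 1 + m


(1) = -n^3 + 2*n^2 + n - 2
(2) = -30*a^2 + 39*a + 27
(3) = 10*a^3 - 44*a^2 - 16*a + 128
(4) = -w
(5) = m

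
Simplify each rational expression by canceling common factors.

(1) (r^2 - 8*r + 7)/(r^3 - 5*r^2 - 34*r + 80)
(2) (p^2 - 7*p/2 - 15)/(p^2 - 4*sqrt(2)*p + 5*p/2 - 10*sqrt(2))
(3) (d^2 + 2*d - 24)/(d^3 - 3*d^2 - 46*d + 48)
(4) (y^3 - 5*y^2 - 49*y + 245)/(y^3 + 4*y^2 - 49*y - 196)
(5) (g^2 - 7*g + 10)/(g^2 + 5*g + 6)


(1) = (r^2 - 8*r + 7)/(r^3 - 5*r^2 - 34*r + 80)
(2) = (4*p - 24)/(4*p - 16*sqrt(2))
(3) = (d - 4)/(d^2 - 9*d + 8)
(4) = (y - 5)/(y + 4)
(5) = (g^2 - 7*g + 10)/(g^2 + 5*g + 6)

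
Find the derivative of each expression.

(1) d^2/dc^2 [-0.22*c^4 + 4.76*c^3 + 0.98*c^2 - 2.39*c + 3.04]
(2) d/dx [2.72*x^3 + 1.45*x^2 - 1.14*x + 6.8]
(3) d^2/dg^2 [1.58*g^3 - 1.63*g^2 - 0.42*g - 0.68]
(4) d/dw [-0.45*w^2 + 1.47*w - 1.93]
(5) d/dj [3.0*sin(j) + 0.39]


(1) = -2.64*c^2 + 28.56*c + 1.96
(2) = 8.16*x^2 + 2.9*x - 1.14
(3) = 9.48*g - 3.26
(4) = 1.47 - 0.9*w
(5) = 3.0*cos(j)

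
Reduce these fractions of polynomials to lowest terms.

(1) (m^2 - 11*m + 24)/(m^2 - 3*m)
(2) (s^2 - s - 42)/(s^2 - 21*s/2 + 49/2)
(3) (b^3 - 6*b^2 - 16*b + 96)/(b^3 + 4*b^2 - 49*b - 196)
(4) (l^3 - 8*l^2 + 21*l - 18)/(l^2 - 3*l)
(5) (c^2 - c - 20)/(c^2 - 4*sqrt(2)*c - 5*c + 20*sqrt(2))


(1) = (m - 8)/m
(2) = (2*s + 12)/(2*s - 7)
(3) = (b^2 - 10*b + 24)/(b^2 - 49)
(4) = (l^2 - 5*l + 6)/l
(5) = (c + 4)/(c - 4*sqrt(2))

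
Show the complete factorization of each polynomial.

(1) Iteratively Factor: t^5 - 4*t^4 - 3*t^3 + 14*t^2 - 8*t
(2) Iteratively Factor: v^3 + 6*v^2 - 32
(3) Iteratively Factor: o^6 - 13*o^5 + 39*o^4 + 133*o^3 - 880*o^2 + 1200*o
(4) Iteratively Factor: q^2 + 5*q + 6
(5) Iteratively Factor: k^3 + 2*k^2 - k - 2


(1) = (t)*(t^4 - 4*t^3 - 3*t^2 + 14*t - 8) = t*(t - 1)*(t^3 - 3*t^2 - 6*t + 8) = t*(t - 1)^2*(t^2 - 2*t - 8) = t*(t - 1)^2*(t + 2)*(t - 4)
(2) = (v + 4)*(v^2 + 2*v - 8) = (v + 4)^2*(v - 2)
(3) = (o - 3)*(o^5 - 10*o^4 + 9*o^3 + 160*o^2 - 400*o) = (o - 5)*(o - 3)*(o^4 - 5*o^3 - 16*o^2 + 80*o) = o*(o - 5)*(o - 3)*(o^3 - 5*o^2 - 16*o + 80) = o*(o - 5)*(o - 3)*(o + 4)*(o^2 - 9*o + 20) = o*(o - 5)*(o - 4)*(o - 3)*(o + 4)*(o - 5)
(4) = (q + 2)*(q + 3)
(5) = (k - 1)*(k^2 + 3*k + 2) = (k - 1)*(k + 2)*(k + 1)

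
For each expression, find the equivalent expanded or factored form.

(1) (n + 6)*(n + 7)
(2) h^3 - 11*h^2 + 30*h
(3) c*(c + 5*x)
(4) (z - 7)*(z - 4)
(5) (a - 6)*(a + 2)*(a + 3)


(1) = n^2 + 13*n + 42
(2) = h*(h - 6)*(h - 5)
(3) = c^2 + 5*c*x
(4) = z^2 - 11*z + 28
(5) = a^3 - a^2 - 24*a - 36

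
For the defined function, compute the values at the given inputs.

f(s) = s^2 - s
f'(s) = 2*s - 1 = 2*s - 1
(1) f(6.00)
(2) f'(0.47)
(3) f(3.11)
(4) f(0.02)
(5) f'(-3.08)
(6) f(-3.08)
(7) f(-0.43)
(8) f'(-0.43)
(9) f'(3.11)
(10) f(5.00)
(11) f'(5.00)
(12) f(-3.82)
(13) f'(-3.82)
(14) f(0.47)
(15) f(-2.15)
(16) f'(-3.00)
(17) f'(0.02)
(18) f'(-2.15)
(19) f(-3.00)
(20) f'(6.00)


(1) = 30.00
(2) = -0.06
(3) = 6.56
(4) = -0.02
(5) = -7.16
(6) = 12.57
(7) = 0.61
(8) = -1.86
(9) = 5.22
(10) = 20.00
(11) = 9.00
(12) = 18.41
(13) = -8.64
(14) = -0.25
(15) = 6.77
(16) = -7.00
(17) = -0.96
(18) = -5.30
(19) = 12.00
(20) = 11.00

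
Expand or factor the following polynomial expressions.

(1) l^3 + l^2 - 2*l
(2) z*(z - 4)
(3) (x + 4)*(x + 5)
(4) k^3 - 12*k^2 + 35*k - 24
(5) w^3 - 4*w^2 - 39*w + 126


(1) = l*(l - 1)*(l + 2)
(2) = z^2 - 4*z
(3) = x^2 + 9*x + 20
(4) = (k - 8)*(k - 3)*(k - 1)
(5) = (w - 7)*(w - 3)*(w + 6)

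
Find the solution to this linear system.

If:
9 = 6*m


Then:
m = 3/2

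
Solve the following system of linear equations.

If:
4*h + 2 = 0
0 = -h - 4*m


Then:
h = -1/2
m = 1/8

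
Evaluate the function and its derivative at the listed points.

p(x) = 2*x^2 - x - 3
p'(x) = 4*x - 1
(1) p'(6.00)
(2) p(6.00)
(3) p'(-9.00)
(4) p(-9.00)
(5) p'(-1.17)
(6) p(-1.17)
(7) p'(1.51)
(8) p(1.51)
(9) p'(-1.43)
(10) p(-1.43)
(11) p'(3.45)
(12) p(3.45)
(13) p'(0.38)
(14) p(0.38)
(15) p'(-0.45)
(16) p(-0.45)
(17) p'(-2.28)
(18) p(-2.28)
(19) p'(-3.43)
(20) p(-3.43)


(1) = 23.00
(2) = 63.00
(3) = -37.00
(4) = 168.00
(5) = -5.68
(6) = 0.91
(7) = 5.04
(8) = 0.05
(9) = -6.72
(10) = 2.52
(11) = 12.80
(12) = 17.36
(13) = 0.52
(14) = -3.09
(15) = -2.80
(16) = -2.14
(17) = -10.12
(18) = 9.68
(19) = -14.72
(20) = 23.96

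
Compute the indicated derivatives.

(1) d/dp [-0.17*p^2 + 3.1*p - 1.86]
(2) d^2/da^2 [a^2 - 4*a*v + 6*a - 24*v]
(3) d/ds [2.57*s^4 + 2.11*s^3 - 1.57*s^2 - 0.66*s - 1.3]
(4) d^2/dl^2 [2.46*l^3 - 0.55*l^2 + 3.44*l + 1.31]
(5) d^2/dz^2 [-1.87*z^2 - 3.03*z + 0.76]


(1) = 3.1 - 0.34*p
(2) = 2
(3) = 10.28*s^3 + 6.33*s^2 - 3.14*s - 0.66
(4) = 14.76*l - 1.1
(5) = -3.74000000000000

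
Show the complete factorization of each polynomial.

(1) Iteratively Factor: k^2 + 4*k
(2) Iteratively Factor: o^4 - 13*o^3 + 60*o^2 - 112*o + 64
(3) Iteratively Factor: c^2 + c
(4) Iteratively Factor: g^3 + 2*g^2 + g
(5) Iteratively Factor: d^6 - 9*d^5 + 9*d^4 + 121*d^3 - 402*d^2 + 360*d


(1) = (k)*(k + 4)
(2) = (o - 4)*(o^3 - 9*o^2 + 24*o - 16) = (o - 4)^2*(o^2 - 5*o + 4) = (o - 4)^3*(o - 1)
(3) = (c)*(c + 1)
(4) = (g)*(g^2 + 2*g + 1) = g*(g + 1)*(g + 1)
(5) = (d - 3)*(d^5 - 6*d^4 - 9*d^3 + 94*d^2 - 120*d) = d*(d - 3)*(d^4 - 6*d^3 - 9*d^2 + 94*d - 120) = d*(d - 3)*(d - 2)*(d^3 - 4*d^2 - 17*d + 60) = d*(d - 5)*(d - 3)*(d - 2)*(d^2 + d - 12) = d*(d - 5)*(d - 3)*(d - 2)*(d + 4)*(d - 3)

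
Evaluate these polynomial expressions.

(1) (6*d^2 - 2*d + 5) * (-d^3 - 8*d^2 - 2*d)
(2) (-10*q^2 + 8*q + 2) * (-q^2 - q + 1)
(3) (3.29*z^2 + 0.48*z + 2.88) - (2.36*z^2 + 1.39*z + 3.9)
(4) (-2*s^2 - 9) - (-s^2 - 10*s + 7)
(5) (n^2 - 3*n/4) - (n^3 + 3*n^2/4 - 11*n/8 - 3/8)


(1) = -6*d^5 - 46*d^4 - d^3 - 36*d^2 - 10*d
(2) = 10*q^4 + 2*q^3 - 20*q^2 + 6*q + 2
(3) = 0.93*z^2 - 0.91*z - 1.02
(4) = -s^2 + 10*s - 16
(5) = -n^3 + n^2/4 + 5*n/8 + 3/8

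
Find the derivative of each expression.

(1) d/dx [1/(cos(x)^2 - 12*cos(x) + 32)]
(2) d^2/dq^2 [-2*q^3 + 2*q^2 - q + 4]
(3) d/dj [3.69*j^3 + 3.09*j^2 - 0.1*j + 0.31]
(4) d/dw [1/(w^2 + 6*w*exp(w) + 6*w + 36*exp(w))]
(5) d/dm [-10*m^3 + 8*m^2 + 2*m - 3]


(1) = 2*(cos(x) - 6)*sin(x)/(cos(x)^2 - 12*cos(x) + 32)^2
(2) = 4 - 12*q
(3) = 11.07*j^2 + 6.18*j - 0.1
(4) = 2*(-3*w*exp(w) - w - 21*exp(w) - 3)/(w^2 + 6*w*exp(w) + 6*w + 36*exp(w))^2
(5) = -30*m^2 + 16*m + 2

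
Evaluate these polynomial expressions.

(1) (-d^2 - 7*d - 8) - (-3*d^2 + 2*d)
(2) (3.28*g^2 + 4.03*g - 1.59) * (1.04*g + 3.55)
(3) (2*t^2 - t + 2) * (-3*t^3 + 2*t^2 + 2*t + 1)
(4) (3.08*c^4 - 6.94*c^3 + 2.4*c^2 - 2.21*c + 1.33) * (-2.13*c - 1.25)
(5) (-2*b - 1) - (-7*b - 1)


(1) = 2*d^2 - 9*d - 8
(2) = 3.4112*g^3 + 15.8352*g^2 + 12.6529*g - 5.6445
(3) = -6*t^5 + 7*t^4 - 4*t^3 + 4*t^2 + 3*t + 2
(4) = -6.5604*c^5 + 10.9322*c^4 + 3.563*c^3 + 1.7073*c^2 - 0.0704*c - 1.6625
(5) = 5*b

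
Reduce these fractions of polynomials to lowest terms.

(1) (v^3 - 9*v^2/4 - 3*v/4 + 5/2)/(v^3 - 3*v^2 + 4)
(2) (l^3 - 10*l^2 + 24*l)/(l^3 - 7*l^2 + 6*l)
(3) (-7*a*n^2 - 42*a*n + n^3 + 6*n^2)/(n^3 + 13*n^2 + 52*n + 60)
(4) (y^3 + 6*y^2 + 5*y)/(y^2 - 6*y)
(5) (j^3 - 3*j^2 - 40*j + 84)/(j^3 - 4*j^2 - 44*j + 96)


(1) = (4*v - 5)/(4*v - 8)
(2) = (l - 4)/(l - 1)
(3) = (-7*a*n + n^2)/(n^2 + 7*n + 10)
(4) = (y^2 + 6*y + 5)/(y - 6)
(5) = (j - 7)/(j - 8)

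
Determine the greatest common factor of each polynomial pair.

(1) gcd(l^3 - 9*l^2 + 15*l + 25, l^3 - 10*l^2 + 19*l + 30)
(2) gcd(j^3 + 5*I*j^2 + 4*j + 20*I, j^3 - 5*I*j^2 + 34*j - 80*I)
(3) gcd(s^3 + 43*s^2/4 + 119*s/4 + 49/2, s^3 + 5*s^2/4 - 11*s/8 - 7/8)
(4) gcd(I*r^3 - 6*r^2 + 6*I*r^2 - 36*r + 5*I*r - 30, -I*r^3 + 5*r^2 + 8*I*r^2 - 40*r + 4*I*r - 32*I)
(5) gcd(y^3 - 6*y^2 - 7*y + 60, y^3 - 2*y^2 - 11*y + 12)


(1) = gcd((l - 5)^2*(l + 1), (l - 6)*(l - 5)*(l + 1)) = l^2 - 4*l - 5
(2) = j^2 + 3*I*j + 10
(3) = gcd((s + 7/4)*(s + 2)*(s + 7), (s - 1)*(s + 1/2)*(s + 7/4)) = s + 7/4
(4) = 1
(5) = gcd((y - 5)*(y - 4)*(y + 3), (y - 4)*(y - 1)*(y + 3)) = y^2 - y - 12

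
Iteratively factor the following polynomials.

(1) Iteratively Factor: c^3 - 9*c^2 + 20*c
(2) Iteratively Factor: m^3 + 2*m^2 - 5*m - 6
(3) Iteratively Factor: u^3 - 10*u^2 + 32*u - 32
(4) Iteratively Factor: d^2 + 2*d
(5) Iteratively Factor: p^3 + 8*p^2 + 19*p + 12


(1) = (c - 4)*(c^2 - 5*c) = c*(c - 4)*(c - 5)
(2) = (m + 3)*(m^2 - m - 2) = (m - 2)*(m + 3)*(m + 1)
(3) = (u - 4)*(u^2 - 6*u + 8) = (u - 4)^2*(u - 2)
(4) = (d + 2)*(d)
(5) = (p + 1)*(p^2 + 7*p + 12) = (p + 1)*(p + 3)*(p + 4)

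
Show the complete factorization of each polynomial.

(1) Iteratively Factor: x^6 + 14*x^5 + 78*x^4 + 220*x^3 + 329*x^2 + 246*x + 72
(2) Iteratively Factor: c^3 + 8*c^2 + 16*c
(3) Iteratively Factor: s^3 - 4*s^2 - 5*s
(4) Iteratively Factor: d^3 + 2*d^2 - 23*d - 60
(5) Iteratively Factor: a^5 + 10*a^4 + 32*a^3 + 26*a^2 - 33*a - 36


(1) = (x + 3)*(x^5 + 11*x^4 + 45*x^3 + 85*x^2 + 74*x + 24) = (x + 2)*(x + 3)*(x^4 + 9*x^3 + 27*x^2 + 31*x + 12) = (x + 2)*(x + 3)*(x + 4)*(x^3 + 5*x^2 + 7*x + 3) = (x + 1)*(x + 2)*(x + 3)*(x + 4)*(x^2 + 4*x + 3) = (x + 1)^2*(x + 2)*(x + 3)*(x + 4)*(x + 3)
(2) = (c + 4)*(c^2 + 4*c) = (c + 4)^2*(c)
(3) = (s + 1)*(s^2 - 5*s) = s*(s + 1)*(s - 5)
(4) = (d - 5)*(d^2 + 7*d + 12) = (d - 5)*(d + 3)*(d + 4)
(5) = (a + 3)*(a^4 + 7*a^3 + 11*a^2 - 7*a - 12) = (a + 1)*(a + 3)*(a^3 + 6*a^2 + 5*a - 12) = (a - 1)*(a + 1)*(a + 3)*(a^2 + 7*a + 12) = (a - 1)*(a + 1)*(a + 3)^2*(a + 4)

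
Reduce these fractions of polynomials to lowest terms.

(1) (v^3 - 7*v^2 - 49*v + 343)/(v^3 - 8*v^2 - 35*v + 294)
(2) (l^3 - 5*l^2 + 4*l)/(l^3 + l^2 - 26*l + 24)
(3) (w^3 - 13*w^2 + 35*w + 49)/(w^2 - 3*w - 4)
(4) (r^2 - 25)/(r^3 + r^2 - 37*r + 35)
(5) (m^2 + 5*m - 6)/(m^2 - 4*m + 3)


(1) = (v + 7)/(v + 6)
(2) = l/(l + 6)
(3) = (w^2 - 14*w + 49)/(w - 4)
(4) = (r + 5)/(r^2 + 6*r - 7)
(5) = (m + 6)/(m - 3)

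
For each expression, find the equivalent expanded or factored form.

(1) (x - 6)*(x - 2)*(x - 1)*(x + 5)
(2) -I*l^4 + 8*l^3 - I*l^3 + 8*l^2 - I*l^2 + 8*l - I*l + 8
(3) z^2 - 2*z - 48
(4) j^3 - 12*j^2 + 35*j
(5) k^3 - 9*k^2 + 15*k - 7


(1) = x^4 - 4*x^3 - 25*x^2 + 88*x - 60
(2) = (l - I)*(l + I)*(l + 8*I)*(-I*l - I)
(3) = (z - 8)*(z + 6)
(4) = j*(j - 7)*(j - 5)
(5) = (k - 7)*(k - 1)^2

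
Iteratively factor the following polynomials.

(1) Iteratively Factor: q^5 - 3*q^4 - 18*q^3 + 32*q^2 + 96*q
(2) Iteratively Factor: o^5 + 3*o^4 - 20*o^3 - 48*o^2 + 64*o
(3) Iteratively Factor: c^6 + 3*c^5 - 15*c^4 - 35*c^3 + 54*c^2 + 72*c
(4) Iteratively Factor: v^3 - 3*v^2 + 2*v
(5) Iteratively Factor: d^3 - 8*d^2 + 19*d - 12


(1) = (q + 3)*(q^4 - 6*q^3 + 32*q) = (q - 4)*(q + 3)*(q^3 - 2*q^2 - 8*q) = (q - 4)^2*(q + 3)*(q^2 + 2*q) = (q - 4)^2*(q + 2)*(q + 3)*(q)
(2) = (o - 4)*(o^4 + 7*o^3 + 8*o^2 - 16*o) = (o - 4)*(o + 4)*(o^3 + 3*o^2 - 4*o) = o*(o - 4)*(o + 4)*(o^2 + 3*o - 4) = o*(o - 4)*(o - 1)*(o + 4)*(o + 4)
(3) = (c + 3)*(c^5 - 15*c^3 + 10*c^2 + 24*c) = c*(c + 3)*(c^4 - 15*c^2 + 10*c + 24) = c*(c + 1)*(c + 3)*(c^3 - c^2 - 14*c + 24) = c*(c + 1)*(c + 3)*(c + 4)*(c^2 - 5*c + 6) = c*(c - 3)*(c + 1)*(c + 3)*(c + 4)*(c - 2)
(4) = (v)*(v^2 - 3*v + 2) = v*(v - 2)*(v - 1)
(5) = (d - 1)*(d^2 - 7*d + 12) = (d - 3)*(d - 1)*(d - 4)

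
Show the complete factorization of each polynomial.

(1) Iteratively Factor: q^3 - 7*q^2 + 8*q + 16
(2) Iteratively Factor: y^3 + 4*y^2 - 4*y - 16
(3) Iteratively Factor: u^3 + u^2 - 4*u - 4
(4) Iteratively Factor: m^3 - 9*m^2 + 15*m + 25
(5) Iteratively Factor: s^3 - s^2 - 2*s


(1) = (q - 4)*(q^2 - 3*q - 4) = (q - 4)*(q + 1)*(q - 4)
(2) = (y + 4)*(y^2 - 4) = (y - 2)*(y + 4)*(y + 2)
(3) = (u + 1)*(u^2 - 4) = (u - 2)*(u + 1)*(u + 2)
(4) = (m - 5)*(m^2 - 4*m - 5) = (m - 5)*(m + 1)*(m - 5)
(5) = (s)*(s^2 - s - 2) = s*(s - 2)*(s + 1)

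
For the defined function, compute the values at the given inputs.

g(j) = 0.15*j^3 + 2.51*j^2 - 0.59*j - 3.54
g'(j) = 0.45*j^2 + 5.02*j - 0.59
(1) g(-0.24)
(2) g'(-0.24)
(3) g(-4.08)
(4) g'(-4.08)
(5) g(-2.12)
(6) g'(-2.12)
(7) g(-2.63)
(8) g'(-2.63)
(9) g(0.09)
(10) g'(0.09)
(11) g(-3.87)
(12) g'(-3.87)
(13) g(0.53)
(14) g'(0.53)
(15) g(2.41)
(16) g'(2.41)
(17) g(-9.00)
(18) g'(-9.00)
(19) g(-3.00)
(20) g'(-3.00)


(1) = -3.26
(2) = -1.77
(3) = 30.46
(4) = -13.58
(5) = 7.56
(6) = -9.21
(7) = 12.64
(8) = -10.68
(9) = -3.57
(10) = -0.13
(11) = 27.64
(12) = -13.28
(13) = -3.13
(14) = 2.20
(15) = 11.72
(16) = 14.12
(17) = 95.73
(18) = -9.32
(19) = 16.77
(20) = -11.60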